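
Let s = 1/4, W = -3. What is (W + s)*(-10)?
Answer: 55/2 ≈ 27.500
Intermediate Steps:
s = ¼ ≈ 0.25000
(W + s)*(-10) = (-3 + ¼)*(-10) = -11/4*(-10) = 55/2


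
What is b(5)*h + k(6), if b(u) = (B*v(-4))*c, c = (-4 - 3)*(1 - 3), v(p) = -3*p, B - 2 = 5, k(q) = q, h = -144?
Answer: -169338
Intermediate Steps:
B = 7 (B = 2 + 5 = 7)
c = 14 (c = -7*(-2) = 14)
b(u) = 1176 (b(u) = (7*(-3*(-4)))*14 = (7*12)*14 = 84*14 = 1176)
b(5)*h + k(6) = 1176*(-144) + 6 = -169344 + 6 = -169338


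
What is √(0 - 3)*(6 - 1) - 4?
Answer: -4 + 5*I*√3 ≈ -4.0 + 8.6602*I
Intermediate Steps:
√(0 - 3)*(6 - 1) - 4 = √(-3)*5 - 4 = (I*√3)*5 - 4 = 5*I*√3 - 4 = -4 + 5*I*√3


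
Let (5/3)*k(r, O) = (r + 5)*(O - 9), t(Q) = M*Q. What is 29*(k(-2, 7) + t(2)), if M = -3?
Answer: -1392/5 ≈ -278.40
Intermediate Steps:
t(Q) = -3*Q
k(r, O) = 3*(-9 + O)*(5 + r)/5 (k(r, O) = 3*((r + 5)*(O - 9))/5 = 3*((5 + r)*(-9 + O))/5 = 3*((-9 + O)*(5 + r))/5 = 3*(-9 + O)*(5 + r)/5)
29*(k(-2, 7) + t(2)) = 29*((-27 + 3*7 - 27/5*(-2) + (3/5)*7*(-2)) - 3*2) = 29*((-27 + 21 + 54/5 - 42/5) - 6) = 29*(-18/5 - 6) = 29*(-48/5) = -1392/5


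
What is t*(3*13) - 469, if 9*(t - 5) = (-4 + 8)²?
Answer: -614/3 ≈ -204.67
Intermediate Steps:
t = 61/9 (t = 5 + (-4 + 8)²/9 = 5 + (⅑)*4² = 5 + (⅑)*16 = 5 + 16/9 = 61/9 ≈ 6.7778)
t*(3*13) - 469 = 61*(3*13)/9 - 469 = (61/9)*39 - 469 = 793/3 - 469 = -614/3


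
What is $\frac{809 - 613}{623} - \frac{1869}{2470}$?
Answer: $- \frac{97181}{219830} \approx -0.44207$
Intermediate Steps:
$\frac{809 - 613}{623} - \frac{1869}{2470} = \left(809 - 613\right) \frac{1}{623} - \frac{1869}{2470} = 196 \cdot \frac{1}{623} - \frac{1869}{2470} = \frac{28}{89} - \frac{1869}{2470} = - \frac{97181}{219830}$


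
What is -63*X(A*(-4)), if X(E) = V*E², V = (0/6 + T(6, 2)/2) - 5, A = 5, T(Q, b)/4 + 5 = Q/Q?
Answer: 327600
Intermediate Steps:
T(Q, b) = -16 (T(Q, b) = -20 + 4*(Q/Q) = -20 + 4*1 = -20 + 4 = -16)
V = -13 (V = (0/6 - 16/2) - 5 = (0*(⅙) - 16*½) - 5 = (0 - 8) - 5 = -8 - 5 = -13)
X(E) = -13*E²
-63*X(A*(-4)) = -(-819)*(5*(-4))² = -(-819)*(-20)² = -(-819)*400 = -63*(-5200) = 327600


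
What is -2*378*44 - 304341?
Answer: -337605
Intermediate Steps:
-2*378*44 - 304341 = -756*44 - 304341 = -33264 - 304341 = -337605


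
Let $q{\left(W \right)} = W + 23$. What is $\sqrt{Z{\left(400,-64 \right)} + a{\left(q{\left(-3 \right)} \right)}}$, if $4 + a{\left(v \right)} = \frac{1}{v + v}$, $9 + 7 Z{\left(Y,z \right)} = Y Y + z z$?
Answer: $\frac{\sqrt{9374810}}{20} \approx 153.09$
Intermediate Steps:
$Z{\left(Y,z \right)} = - \frac{9}{7} + \frac{Y^{2}}{7} + \frac{z^{2}}{7}$ ($Z{\left(Y,z \right)} = - \frac{9}{7} + \frac{Y Y + z z}{7} = - \frac{9}{7} + \frac{Y^{2} + z^{2}}{7} = - \frac{9}{7} + \left(\frac{Y^{2}}{7} + \frac{z^{2}}{7}\right) = - \frac{9}{7} + \frac{Y^{2}}{7} + \frac{z^{2}}{7}$)
$q{\left(W \right)} = 23 + W$
$a{\left(v \right)} = -4 + \frac{1}{2 v}$ ($a{\left(v \right)} = -4 + \frac{1}{v + v} = -4 + \frac{1}{2 v}$)
$\sqrt{Z{\left(400,-64 \right)} + a{\left(q{\left(-3 \right)} \right)}} = \sqrt{\left(- \frac{9}{7} + \frac{400^{2}}{7} + \frac{\left(-64\right)^{2}}{7}\right) - \left(4 - \frac{1}{2 \left(23 - 3\right)}\right)} = \sqrt{\left(- \frac{9}{7} + \frac{1}{7} \cdot 160000 + \frac{1}{7} \cdot 4096\right) - \left(4 - \frac{1}{2 \cdot 20}\right)} = \sqrt{\left(- \frac{9}{7} + \frac{160000}{7} + \frac{4096}{7}\right) + \left(-4 + \frac{1}{2} \cdot \frac{1}{20}\right)} = \sqrt{23441 + \left(-4 + \frac{1}{40}\right)} = \sqrt{23441 - \frac{159}{40}} = \sqrt{\frac{937481}{40}} = \frac{\sqrt{9374810}}{20}$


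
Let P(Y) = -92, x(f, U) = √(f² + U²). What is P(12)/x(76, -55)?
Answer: -92*√8801/8801 ≈ -0.98067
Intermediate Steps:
x(f, U) = √(U² + f²)
P(12)/x(76, -55) = -92/√((-55)² + 76²) = -92/√(3025 + 5776) = -92*√8801/8801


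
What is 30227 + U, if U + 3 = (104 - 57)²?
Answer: 32433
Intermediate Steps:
U = 2206 (U = -3 + (104 - 57)² = -3 + 47² = -3 + 2209 = 2206)
30227 + U = 30227 + 2206 = 32433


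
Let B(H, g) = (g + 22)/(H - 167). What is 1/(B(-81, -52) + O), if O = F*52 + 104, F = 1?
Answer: 124/19359 ≈ 0.0064053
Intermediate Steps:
O = 156 (O = 1*52 + 104 = 52 + 104 = 156)
B(H, g) = (22 + g)/(-167 + H)
1/(B(-81, -52) + O) = 1/((22 - 52)/(-167 - 81) + 156) = 1/(-30/(-248) + 156) = 1/(-1/248*(-30) + 156) = 1/(15/124 + 156) = 1/(19359/124) = 124/19359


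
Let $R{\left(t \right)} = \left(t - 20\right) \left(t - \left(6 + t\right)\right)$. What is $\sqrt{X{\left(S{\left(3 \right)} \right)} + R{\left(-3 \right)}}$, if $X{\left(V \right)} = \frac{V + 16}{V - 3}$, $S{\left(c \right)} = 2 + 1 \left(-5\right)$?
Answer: $\frac{\sqrt{4890}}{6} \approx 11.655$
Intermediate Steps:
$R{\left(t \right)} = 120 - 6 t$ ($R{\left(t \right)} = \left(-20 + t\right) \left(-6\right) = 120 - 6 t$)
$S{\left(c \right)} = -3$ ($S{\left(c \right)} = 2 - 5 = -3$)
$X{\left(V \right)} = \frac{16 + V}{-3 + V}$
$\sqrt{X{\left(S{\left(3 \right)} \right)} + R{\left(-3 \right)}} = \sqrt{\frac{16 - 3}{-3 - 3} + \left(120 - -18\right)} = \sqrt{\frac{1}{-6} \cdot 13 + \left(120 + 18\right)} = \sqrt{\left(- \frac{1}{6}\right) 13 + 138} = \sqrt{- \frac{13}{6} + 138} = \sqrt{\frac{815}{6}} = \frac{\sqrt{4890}}{6}$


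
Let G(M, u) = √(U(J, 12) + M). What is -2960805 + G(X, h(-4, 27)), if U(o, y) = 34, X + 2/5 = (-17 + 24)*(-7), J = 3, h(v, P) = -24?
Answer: -2960805 + I*√385/5 ≈ -2.9608e+6 + 3.9243*I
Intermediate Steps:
X = -247/5 (X = -⅖ + (-17 + 24)*(-7) = -⅖ + 7*(-7) = -⅖ - 49 = -247/5 ≈ -49.400)
G(M, u) = √(34 + M)
-2960805 + G(X, h(-4, 27)) = -2960805 + √(34 - 247/5) = -2960805 + √(-77/5) = -2960805 + I*√385/5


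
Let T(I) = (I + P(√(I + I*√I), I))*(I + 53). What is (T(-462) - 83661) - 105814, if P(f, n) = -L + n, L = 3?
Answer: 189668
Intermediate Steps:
P(f, n) = -3 + n (P(f, n) = -1*3 + n = -3 + n)
T(I) = (-3 + 2*I)*(53 + I) (T(I) = (I + (-3 + I))*(I + 53) = (-3 + 2*I)*(53 + I))
(T(-462) - 83661) - 105814 = ((-159 + 2*(-462)² + 103*(-462)) - 83661) - 105814 = ((-159 + 2*213444 - 47586) - 83661) - 105814 = ((-159 + 426888 - 47586) - 83661) - 105814 = (379143 - 83661) - 105814 = 295482 - 105814 = 189668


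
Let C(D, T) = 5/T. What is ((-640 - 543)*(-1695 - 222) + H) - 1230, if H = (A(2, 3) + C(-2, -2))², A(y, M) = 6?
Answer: 9066373/4 ≈ 2.2666e+6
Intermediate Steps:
H = 49/4 (H = (6 + 5/(-2))² = (6 + 5*(-½))² = (6 - 5/2)² = (7/2)² = 49/4 ≈ 12.250)
((-640 - 543)*(-1695 - 222) + H) - 1230 = ((-640 - 543)*(-1695 - 222) + 49/4) - 1230 = (-1183*(-1917) + 49/4) - 1230 = (2267811 + 49/4) - 1230 = 9071293/4 - 1230 = 9066373/4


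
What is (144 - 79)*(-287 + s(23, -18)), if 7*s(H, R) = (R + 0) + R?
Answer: -132925/7 ≈ -18989.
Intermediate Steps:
s(H, R) = 2*R/7 (s(H, R) = ((R + 0) + R)/7 = (R + R)/7 = (2*R)/7 = 2*R/7)
(144 - 79)*(-287 + s(23, -18)) = (144 - 79)*(-287 + (2/7)*(-18)) = 65*(-287 - 36/7) = 65*(-2045/7) = -132925/7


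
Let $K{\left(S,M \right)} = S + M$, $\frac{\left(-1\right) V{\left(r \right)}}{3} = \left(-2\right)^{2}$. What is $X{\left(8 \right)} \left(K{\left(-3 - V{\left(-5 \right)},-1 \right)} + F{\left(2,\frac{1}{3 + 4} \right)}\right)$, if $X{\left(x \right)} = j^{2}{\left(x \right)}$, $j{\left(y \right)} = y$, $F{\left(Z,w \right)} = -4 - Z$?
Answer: $128$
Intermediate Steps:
$V{\left(r \right)} = -12$ ($V{\left(r \right)} = - 3 \left(-2\right)^{2} = \left(-3\right) 4 = -12$)
$X{\left(x \right)} = x^{2}$
$K{\left(S,M \right)} = M + S$
$X{\left(8 \right)} \left(K{\left(-3 - V{\left(-5 \right)},-1 \right)} + F{\left(2,\frac{1}{3 + 4} \right)}\right) = 8^{2} \left(\left(-1 - -9\right) - 6\right) = 64 \left(\left(-1 + \left(-3 + 12\right)\right) - 6\right) = 64 \left(\left(-1 + 9\right) - 6\right) = 64 \left(8 - 6\right) = 64 \cdot 2 = 128$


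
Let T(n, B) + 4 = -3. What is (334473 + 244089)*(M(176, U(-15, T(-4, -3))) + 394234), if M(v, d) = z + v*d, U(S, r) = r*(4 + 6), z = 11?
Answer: 220967291850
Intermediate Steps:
T(n, B) = -7 (T(n, B) = -4 - 3 = -7)
U(S, r) = 10*r (U(S, r) = r*10 = 10*r)
M(v, d) = 11 + d*v (M(v, d) = 11 + v*d = 11 + d*v)
(334473 + 244089)*(M(176, U(-15, T(-4, -3))) + 394234) = (334473 + 244089)*((11 + (10*(-7))*176) + 394234) = 578562*((11 - 70*176) + 394234) = 578562*((11 - 12320) + 394234) = 578562*(-12309 + 394234) = 578562*381925 = 220967291850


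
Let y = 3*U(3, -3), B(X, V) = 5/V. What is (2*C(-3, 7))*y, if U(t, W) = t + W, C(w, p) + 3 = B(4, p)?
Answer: 0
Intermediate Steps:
C(w, p) = -3 + 5/p
U(t, W) = W + t
y = 0 (y = 3*(-3 + 3) = 3*0 = 0)
(2*C(-3, 7))*y = (2*(-3 + 5/7))*0 = (2*(-16/7))*0 = -32/7*0 = 0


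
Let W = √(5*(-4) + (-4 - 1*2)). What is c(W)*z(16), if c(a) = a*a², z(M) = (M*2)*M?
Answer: -13312*I*√26 ≈ -67878.0*I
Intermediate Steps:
z(M) = 2*M² (z(M) = (2*M)*M = 2*M²)
W = I*√26 (W = √(-20 + (-4 - 2)) = √(-20 - 6) = √(-26) = I*√26 ≈ 5.099*I)
c(a) = a³
c(W)*z(16) = (I*√26)³*(2*16²) = (-26*I*√26)*(2*256) = -26*I*√26*512 = -13312*I*√26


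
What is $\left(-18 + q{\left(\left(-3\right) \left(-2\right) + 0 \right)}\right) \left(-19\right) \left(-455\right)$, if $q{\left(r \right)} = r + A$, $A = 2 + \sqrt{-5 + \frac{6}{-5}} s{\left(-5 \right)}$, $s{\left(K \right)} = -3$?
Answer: $-86450 - 5187 i \sqrt{155} \approx -86450.0 - 64578.0 i$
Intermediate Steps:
$A = 2 - \frac{3 i \sqrt{155}}{5}$ ($A = 2 + \sqrt{-5 + \frac{6}{-5}} \left(-3\right) = 2 + \sqrt{-5 + 6 \left(- \frac{1}{5}\right)} \left(-3\right) = 2 + \sqrt{-5 - \frac{6}{5}} \left(-3\right) = 2 + \sqrt{- \frac{31}{5}} \left(-3\right) = 2 + \frac{i \sqrt{155}}{5} \left(-3\right) = 2 - \frac{3 i \sqrt{155}}{5} \approx 2.0 - 7.4699 i$)
$q{\left(r \right)} = 2 + r - \frac{3 i \sqrt{155}}{5}$ ($q{\left(r \right)} = r + \left(2 - \frac{3 i \sqrt{155}}{5}\right) = 2 + r - \frac{3 i \sqrt{155}}{5}$)
$\left(-18 + q{\left(\left(-3\right) \left(-2\right) + 0 \right)}\right) \left(-19\right) \left(-455\right) = \left(-18 + \left(2 + \left(\left(-3\right) \left(-2\right) + 0\right) - \frac{3 i \sqrt{155}}{5}\right)\right) \left(-19\right) \left(-455\right) = \left(-18 + \left(2 + \left(6 + 0\right) - \frac{3 i \sqrt{155}}{5}\right)\right) \left(-19\right) \left(-455\right) = \left(-18 + \left(2 + 6 - \frac{3 i \sqrt{155}}{5}\right)\right) \left(-19\right) \left(-455\right) = \left(-18 + \left(8 - \frac{3 i \sqrt{155}}{5}\right)\right) \left(-19\right) \left(-455\right) = \left(-10 - \frac{3 i \sqrt{155}}{5}\right) \left(-19\right) \left(-455\right) = \left(190 + \frac{57 i \sqrt{155}}{5}\right) \left(-455\right) = -86450 - 5187 i \sqrt{155}$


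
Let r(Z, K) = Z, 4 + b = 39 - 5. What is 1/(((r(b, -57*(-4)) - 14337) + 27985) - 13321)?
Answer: 1/357 ≈ 0.0028011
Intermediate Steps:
b = 30 (b = -4 + (39 - 5) = -4 + 34 = 30)
1/(((r(b, -57*(-4)) - 14337) + 27985) - 13321) = 1/(((30 - 14337) + 27985) - 13321) = 1/((-14307 + 27985) - 13321) = 1/(13678 - 13321) = 1/357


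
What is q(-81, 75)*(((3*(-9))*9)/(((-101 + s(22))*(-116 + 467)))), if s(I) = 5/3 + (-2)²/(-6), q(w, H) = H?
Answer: 27/52 ≈ 0.51923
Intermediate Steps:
s(I) = 1 (s(I) = 5*(⅓) + 4*(-⅙) = 5/3 - ⅔ = 1)
q(-81, 75)*(((3*(-9))*9)/(((-101 + s(22))*(-116 + 467)))) = 75*(((3*(-9))*9)/(((-101 + 1)*(-116 + 467)))) = 75*((-27*9)/((-100*351))) = 75*(-243/(-35100)) = 75*(-243*(-1/35100)) = 75*(9/1300) = 27/52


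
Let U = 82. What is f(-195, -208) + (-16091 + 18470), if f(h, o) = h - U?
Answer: 2102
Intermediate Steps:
f(h, o) = -82 + h (f(h, o) = h - 1*82 = h - 82 = -82 + h)
f(-195, -208) + (-16091 + 18470) = (-82 - 195) + (-16091 + 18470) = -277 + 2379 = 2102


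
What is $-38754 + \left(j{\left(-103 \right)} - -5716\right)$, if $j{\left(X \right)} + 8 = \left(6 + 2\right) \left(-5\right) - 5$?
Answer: $-33091$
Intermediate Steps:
$j{\left(X \right)} = -53$ ($j{\left(X \right)} = -8 + \left(\left(6 + 2\right) \left(-5\right) - 5\right) = -8 + \left(8 \left(-5\right) - 5\right) = -8 - 45 = -53$)
$-38754 + \left(j{\left(-103 \right)} - -5716\right) = -38754 - -5663 = -38754 + \left(-53 + 5716\right) = -38754 + 5663 = -33091$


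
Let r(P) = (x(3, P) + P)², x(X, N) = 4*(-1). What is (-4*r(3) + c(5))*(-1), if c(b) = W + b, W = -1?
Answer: 0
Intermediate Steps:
x(X, N) = -4
c(b) = -1 + b
r(P) = (-4 + P)²
(-4*r(3) + c(5))*(-1) = (-4*(-4 + 3)² + (-1 + 5))*(-1) = (-4*(-1)² + 4)*(-1) = (-4*1 + 4)*(-1) = (-4 + 4)*(-1) = 0*(-1) = 0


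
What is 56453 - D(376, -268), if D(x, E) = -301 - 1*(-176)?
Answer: 56578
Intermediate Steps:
D(x, E) = -125 (D(x, E) = -301 + 176 = -125)
56453 - D(376, -268) = 56453 - 1*(-125) = 56453 + 125 = 56578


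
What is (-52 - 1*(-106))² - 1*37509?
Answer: -34593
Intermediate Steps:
(-52 - 1*(-106))² - 1*37509 = (-52 + 106)² - 37509 = 54² - 37509 = 2916 - 37509 = -34593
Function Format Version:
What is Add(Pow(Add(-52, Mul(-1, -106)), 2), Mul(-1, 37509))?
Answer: -34593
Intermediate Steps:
Add(Pow(Add(-52, Mul(-1, -106)), 2), Mul(-1, 37509)) = Add(Pow(Add(-52, 106), 2), -37509) = Add(Pow(54, 2), -37509) = Add(2916, -37509) = -34593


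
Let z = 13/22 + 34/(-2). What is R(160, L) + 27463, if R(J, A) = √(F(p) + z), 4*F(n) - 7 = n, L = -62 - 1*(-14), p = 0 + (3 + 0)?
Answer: 27463 + 3*I*√187/11 ≈ 27463.0 + 3.7295*I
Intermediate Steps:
p = 3 (p = 0 + 3 = 3)
L = -48 (L = -62 + 14 = -48)
F(n) = 7/4 + n/4
z = -361/22 (z = 13*(1/22) + 34*(-½) = 13/22 - 17 = -361/22 ≈ -16.409)
R(J, A) = 3*I*√187/11 (R(J, A) = √((7/4 + (¼)*3) - 361/22) = √((7/4 + ¾) - 361/22) = √(5/2 - 361/22) = √(-153/11) = 3*I*√187/11)
R(160, L) + 27463 = 3*I*√187/11 + 27463 = 27463 + 3*I*√187/11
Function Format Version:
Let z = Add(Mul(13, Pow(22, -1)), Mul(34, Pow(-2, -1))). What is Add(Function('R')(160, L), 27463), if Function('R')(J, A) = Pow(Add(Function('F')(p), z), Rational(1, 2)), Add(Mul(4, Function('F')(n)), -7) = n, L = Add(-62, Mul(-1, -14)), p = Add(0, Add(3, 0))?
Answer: Add(27463, Mul(Rational(3, 11), I, Pow(187, Rational(1, 2)))) ≈ Add(27463., Mul(3.7295, I))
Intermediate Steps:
p = 3 (p = Add(0, 3) = 3)
L = -48 (L = Add(-62, 14) = -48)
Function('F')(n) = Add(Rational(7, 4), Mul(Rational(1, 4), n))
z = Rational(-361, 22) (z = Add(Mul(13, Rational(1, 22)), Mul(34, Rational(-1, 2))) = Add(Rational(13, 22), -17) = Rational(-361, 22) ≈ -16.409)
Function('R')(J, A) = Mul(Rational(3, 11), I, Pow(187, Rational(1, 2))) (Function('R')(J, A) = Pow(Add(Add(Rational(7, 4), Mul(Rational(1, 4), 3)), Rational(-361, 22)), Rational(1, 2)) = Pow(Add(Add(Rational(7, 4), Rational(3, 4)), Rational(-361, 22)), Rational(1, 2)) = Pow(Add(Rational(5, 2), Rational(-361, 22)), Rational(1, 2)) = Pow(Rational(-153, 11), Rational(1, 2)) = Mul(Rational(3, 11), I, Pow(187, Rational(1, 2))))
Add(Function('R')(160, L), 27463) = Add(Mul(Rational(3, 11), I, Pow(187, Rational(1, 2))), 27463) = Add(27463, Mul(Rational(3, 11), I, Pow(187, Rational(1, 2))))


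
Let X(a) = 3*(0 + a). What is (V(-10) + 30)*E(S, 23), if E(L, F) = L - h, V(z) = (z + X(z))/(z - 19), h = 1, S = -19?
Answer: -18200/29 ≈ -627.59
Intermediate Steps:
X(a) = 3*a
V(z) = 4*z/(-19 + z) (V(z) = (z + 3*z)/(z - 19) = (4*z)/(-19 + z) = 4*z/(-19 + z))
E(L, F) = -1 + L (E(L, F) = L - 1*1 = L - 1 = -1 + L)
(V(-10) + 30)*E(S, 23) = (4*(-10)/(-19 - 10) + 30)*(-1 - 19) = (4*(-10)/(-29) + 30)*(-20) = (4*(-10)*(-1/29) + 30)*(-20) = (40/29 + 30)*(-20) = (910/29)*(-20) = -18200/29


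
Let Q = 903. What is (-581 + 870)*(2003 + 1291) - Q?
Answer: 951063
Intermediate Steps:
(-581 + 870)*(2003 + 1291) - Q = (-581 + 870)*(2003 + 1291) - 1*903 = 289*3294 - 903 = 951966 - 903 = 951063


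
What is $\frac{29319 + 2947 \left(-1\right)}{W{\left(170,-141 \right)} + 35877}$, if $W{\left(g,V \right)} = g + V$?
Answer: $\frac{13186}{17953} \approx 0.73447$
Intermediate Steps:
$W{\left(g,V \right)} = V + g$
$\frac{29319 + 2947 \left(-1\right)}{W{\left(170,-141 \right)} + 35877} = \frac{29319 + 2947 \left(-1\right)}{\left(-141 + 170\right) + 35877} = \frac{29319 - 2947}{29 + 35877} = \frac{26372}{35906} = 26372 \cdot \frac{1}{35906} = \frac{13186}{17953}$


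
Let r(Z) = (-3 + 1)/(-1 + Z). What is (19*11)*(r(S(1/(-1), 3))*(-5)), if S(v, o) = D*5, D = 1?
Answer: 1045/2 ≈ 522.50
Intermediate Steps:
S(v, o) = 5 (S(v, o) = 1*5 = 5)
r(Z) = -2/(-1 + Z)
(19*11)*(r(S(1/(-1), 3))*(-5)) = (19*11)*(-2/(-1 + 5)*(-5)) = 209*(-2/4*(-5)) = 209*(-2*1/4*(-5)) = 209*(-1/2*(-5)) = 209*(5/2) = 1045/2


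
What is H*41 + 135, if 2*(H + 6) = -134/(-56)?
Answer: -3469/56 ≈ -61.946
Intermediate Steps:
H = -269/56 (H = -6 + (-134/(-56))/2 = -6 + (-134*(-1/56))/2 = -6 + (½)*(67/28) = -6 + 67/56 = -269/56 ≈ -4.8036)
H*41 + 135 = -269/56*41 + 135 = -11029/56 + 135 = -3469/56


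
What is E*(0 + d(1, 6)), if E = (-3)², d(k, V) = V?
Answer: 54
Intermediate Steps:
E = 9
E*(0 + d(1, 6)) = 9*(0 + 6) = 9*6 = 54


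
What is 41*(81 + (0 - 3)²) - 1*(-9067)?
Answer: 12757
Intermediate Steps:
41*(81 + (0 - 3)²) - 1*(-9067) = 41*(81 + (-3)²) + 9067 = 41*(81 + 9) + 9067 = 41*90 + 9067 = 3690 + 9067 = 12757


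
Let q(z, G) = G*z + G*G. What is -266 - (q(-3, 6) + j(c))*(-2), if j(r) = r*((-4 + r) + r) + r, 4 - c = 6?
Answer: -202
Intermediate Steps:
q(z, G) = G² + G*z (q(z, G) = G*z + G² = G² + G*z)
c = -2 (c = 4 - 1*6 = 4 - 6 = -2)
j(r) = r + r*(-4 + 2*r) (j(r) = r*(-4 + 2*r) + r = r + r*(-4 + 2*r))
-266 - (q(-3, 6) + j(c))*(-2) = -266 - (6*(6 - 3) - 2*(-3 + 2*(-2)))*(-2) = -266 - (6*3 - 2*(-3 - 4))*(-2) = -266 - (18 - 2*(-7))*(-2) = -266 - (18 + 14)*(-2) = -266 - 32*(-2) = -266 - 1*(-64) = -266 + 64 = -202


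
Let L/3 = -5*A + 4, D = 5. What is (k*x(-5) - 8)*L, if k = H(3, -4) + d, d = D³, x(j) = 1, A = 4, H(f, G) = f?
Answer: -5760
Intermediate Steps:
d = 125 (d = 5³ = 125)
k = 128 (k = 3 + 125 = 128)
L = -48 (L = 3*(-5*4 + 4) = 3*(-20 + 4) = 3*(-16) = -48)
(k*x(-5) - 8)*L = (128*1 - 8)*(-48) = (128 - 8)*(-48) = 120*(-48) = -5760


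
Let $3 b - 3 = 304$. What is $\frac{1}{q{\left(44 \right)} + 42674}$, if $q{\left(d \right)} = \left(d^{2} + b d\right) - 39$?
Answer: $\frac{3}{147221} \approx 2.0378 \cdot 10^{-5}$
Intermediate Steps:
$b = \frac{307}{3}$ ($b = 1 + \frac{1}{3} \cdot 304 = 1 + \frac{304}{3} = \frac{307}{3} \approx 102.33$)
$q{\left(d \right)} = -39 + d^{2} + \frac{307 d}{3}$ ($q{\left(d \right)} = \left(d^{2} + \frac{307 d}{3}\right) - 39 = -39 + d^{2} + \frac{307 d}{3}$)
$\frac{1}{q{\left(44 \right)} + 42674} = \frac{1}{\left(-39 + 44^{2} + \frac{307}{3} \cdot 44\right) + 42674} = \frac{1}{\left(-39 + 1936 + \frac{13508}{3}\right) + 42674} = \frac{1}{\frac{19199}{3} + 42674} = \frac{1}{\frac{147221}{3}} = \frac{3}{147221}$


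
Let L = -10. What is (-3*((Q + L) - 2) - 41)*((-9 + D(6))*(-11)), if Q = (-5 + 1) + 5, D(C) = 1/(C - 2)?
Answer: -770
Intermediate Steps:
D(C) = 1/(-2 + C)
Q = 1 (Q = -4 + 5 = 1)
(-3*((Q + L) - 2) - 41)*((-9 + D(6))*(-11)) = (-3*((1 - 10) - 2) - 41)*((-9 + 1/(-2 + 6))*(-11)) = (-3*(-9 - 2) - 41)*((-9 + 1/4)*(-11)) = (-3*(-11) - 41)*((-9 + ¼)*(-11)) = (33 - 41)*(-35/4*(-11)) = -8*385/4 = -770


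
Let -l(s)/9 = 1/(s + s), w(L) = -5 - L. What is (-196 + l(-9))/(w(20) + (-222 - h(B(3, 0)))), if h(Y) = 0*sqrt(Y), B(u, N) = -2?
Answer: 391/494 ≈ 0.79150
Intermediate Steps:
h(Y) = 0
l(s) = -9/(2*s) (l(s) = -9/(s + s) = -9*1/(2*s) = -9/(2*s))
(-196 + l(-9))/(w(20) + (-222 - h(B(3, 0)))) = (-196 - 9/2/(-9))/((-5 - 1*20) + (-222 - 1*0)) = (-196 - 9/2*(-1/9))/((-5 - 20) + (-222 + 0)) = (-196 + 1/2)/(-25 - 222) = -391/2/(-247) = -391/2*(-1/247) = 391/494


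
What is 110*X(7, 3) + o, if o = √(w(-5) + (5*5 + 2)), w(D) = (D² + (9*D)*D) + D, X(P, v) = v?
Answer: 330 + 4*√17 ≈ 346.49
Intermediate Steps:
w(D) = D + 10*D² (w(D) = (D² + 9*D²) + D = 10*D² + D = D + 10*D²)
o = 4*√17 (o = √(-5*(1 + 10*(-5)) + (5*5 + 2)) = √(-5*(1 - 50) + (25 + 2)) = √(-5*(-49) + 27) = √(245 + 27) = √272 = 4*√17 ≈ 16.492)
110*X(7, 3) + o = 110*3 + 4*√17 = 330 + 4*√17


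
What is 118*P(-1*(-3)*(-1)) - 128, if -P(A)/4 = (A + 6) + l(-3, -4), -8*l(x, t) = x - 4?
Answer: -1957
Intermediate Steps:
l(x, t) = ½ - x/8 (l(x, t) = -(x - 4)/8 = -(-4 + x)/8 = ½ - x/8)
P(A) = -55/2 - 4*A (P(A) = -4*((A + 6) + (½ - ⅛*(-3))) = -4*((6 + A) + (½ + 3/8)) = -4*((6 + A) + 7/8) = -4*(55/8 + A) = -55/2 - 4*A)
118*P(-1*(-3)*(-1)) - 128 = 118*(-55/2 - (-4)*(1*(-3))*(-1)) - 128 = 118*(-55/2 - (-4)*(-3*(-1))) - 128 = 118*(-55/2 - (-4)*3) - 128 = 118*(-55/2 - 4*(-3)) - 128 = 118*(-55/2 + 12) - 128 = 118*(-31/2) - 128 = -1829 - 128 = -1957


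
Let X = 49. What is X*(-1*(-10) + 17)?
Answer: 1323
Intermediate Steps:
X*(-1*(-10) + 17) = 49*(-1*(-10) + 17) = 49*(10 + 17) = 49*27 = 1323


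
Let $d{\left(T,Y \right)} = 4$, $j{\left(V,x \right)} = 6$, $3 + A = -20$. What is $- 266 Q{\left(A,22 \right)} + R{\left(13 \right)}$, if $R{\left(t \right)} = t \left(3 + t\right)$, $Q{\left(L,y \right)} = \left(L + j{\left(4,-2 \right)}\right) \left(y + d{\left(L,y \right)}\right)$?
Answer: $117780$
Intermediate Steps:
$A = -23$ ($A = -3 - 20 = -23$)
$Q{\left(L,y \right)} = \left(4 + y\right) \left(6 + L\right)$ ($Q{\left(L,y \right)} = \left(L + 6\right) \left(y + 4\right) = \left(6 + L\right) \left(4 + y\right) = \left(4 + y\right) \left(6 + L\right)$)
$- 266 Q{\left(A,22 \right)} + R{\left(13 \right)} = - 266 \left(24 + 4 \left(-23\right) + 6 \cdot 22 - 506\right) + 13 \left(3 + 13\right) = - 266 \left(24 - 92 + 132 - 506\right) + 13 \cdot 16 = \left(-266\right) \left(-442\right) + 208 = 117572 + 208 = 117780$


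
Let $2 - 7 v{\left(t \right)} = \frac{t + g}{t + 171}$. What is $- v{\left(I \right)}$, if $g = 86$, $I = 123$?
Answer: $- \frac{379}{2058} \approx -0.18416$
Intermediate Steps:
$v{\left(t \right)} = \frac{2}{7} - \frac{86 + t}{7 \left(171 + t\right)}$ ($v{\left(t \right)} = \frac{2}{7} - \frac{\left(t + 86\right) \frac{1}{t + 171}}{7} = \frac{2}{7} - \frac{\left(86 + t\right) \frac{1}{171 + t}}{7} = \frac{2}{7} - \frac{\frac{1}{171 + t} \left(86 + t\right)}{7} = \frac{2}{7} - \frac{86 + t}{7 \left(171 + t\right)}$)
$- v{\left(I \right)} = - \frac{256 + 123}{7 \left(171 + 123\right)} = - \frac{379}{7 \cdot 294} = \left(-1\right) \frac{379}{2058} = - \frac{379}{2058}$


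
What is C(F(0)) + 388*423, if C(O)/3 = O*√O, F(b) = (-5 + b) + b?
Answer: 164124 - 15*I*√5 ≈ 1.6412e+5 - 33.541*I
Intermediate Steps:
F(b) = -5 + 2*b
C(O) = 3*O^(3/2) (C(O) = 3*(O*√O) = 3*O^(3/2))
C(F(0)) + 388*423 = 3*(-5 + 2*0)^(3/2) + 388*423 = 3*(-5 + 0)^(3/2) + 164124 = 3*(-5)^(3/2) + 164124 = 3*(-5*I*√5) + 164124 = -15*I*√5 + 164124 = 164124 - 15*I*√5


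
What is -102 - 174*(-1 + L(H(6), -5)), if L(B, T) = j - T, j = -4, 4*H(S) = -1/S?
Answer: -102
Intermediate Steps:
H(S) = -1/(4*S) (H(S) = (-1/S)/4 = -1/(4*S))
L(B, T) = -4 - T
-102 - 174*(-1 + L(H(6), -5)) = -102 - 174*(-1 + (-4 - 1*(-5))) = -102 - 174*(-1 + (-4 + 5)) = -102 - 174*(-1 + 1) = -102 - 174*0 = -102 - 58*0 = -102 + 0 = -102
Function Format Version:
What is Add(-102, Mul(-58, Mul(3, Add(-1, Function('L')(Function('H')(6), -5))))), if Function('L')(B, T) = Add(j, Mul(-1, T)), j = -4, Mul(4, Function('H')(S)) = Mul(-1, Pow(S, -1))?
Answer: -102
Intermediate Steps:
Function('H')(S) = Mul(Rational(-1, 4), Pow(S, -1)) (Function('H')(S) = Mul(Rational(1, 4), Mul(-1, Pow(S, -1))) = Mul(Rational(-1, 4), Pow(S, -1)))
Function('L')(B, T) = Add(-4, Mul(-1, T))
Add(-102, Mul(-58, Mul(3, Add(-1, Function('L')(Function('H')(6), -5))))) = Add(-102, Mul(-58, Mul(3, Add(-1, Add(-4, Mul(-1, -5)))))) = Add(-102, Mul(-58, Mul(3, Add(-1, Add(-4, 5))))) = Add(-102, Mul(-58, Mul(3, Add(-1, 1)))) = Add(-102, Mul(-58, Mul(3, 0))) = Add(-102, Mul(-58, 0)) = Add(-102, 0) = -102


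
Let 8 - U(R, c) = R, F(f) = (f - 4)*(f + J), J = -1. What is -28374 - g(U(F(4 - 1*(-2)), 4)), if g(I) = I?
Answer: -28372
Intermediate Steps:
F(f) = (-1 + f)*(-4 + f) (F(f) = (f - 4)*(f - 1) = (-4 + f)*(-1 + f) = (-1 + f)*(-4 + f))
U(R, c) = 8 - R
-28374 - g(U(F(4 - 1*(-2)), 4)) = -28374 - (8 - (4 + (4 - 1*(-2))**2 - 5*(4 - 1*(-2)))) = -28374 - (8 - (4 + (4 + 2)**2 - 5*(4 + 2))) = -28374 - (8 - (4 + 6**2 - 5*6)) = -28374 - (8 - (4 + 36 - 30)) = -28374 - (8 - 1*10) = -28374 - (8 - 10) = -28374 - 1*(-2) = -28374 + 2 = -28372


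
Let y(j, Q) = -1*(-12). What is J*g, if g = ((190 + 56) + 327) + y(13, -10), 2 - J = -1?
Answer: 1755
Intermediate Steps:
J = 3 (J = 2 - 1*(-1) = 2 + 1 = 3)
y(j, Q) = 12
g = 585 (g = ((190 + 56) + 327) + 12 = (246 + 327) + 12 = 573 + 12 = 585)
J*g = 3*585 = 1755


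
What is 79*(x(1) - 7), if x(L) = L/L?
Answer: -474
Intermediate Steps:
x(L) = 1
79*(x(1) - 7) = 79*(1 - 7) = 79*(-6) = -474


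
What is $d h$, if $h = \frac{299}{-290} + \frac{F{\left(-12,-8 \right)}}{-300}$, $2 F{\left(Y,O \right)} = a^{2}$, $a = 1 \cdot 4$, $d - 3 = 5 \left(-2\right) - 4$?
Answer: $\frac{50611}{4350} \approx 11.635$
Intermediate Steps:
$d = -11$ ($d = 3 + \left(5 \left(-2\right) - 4\right) = 3 - 14 = -11$)
$a = 4$
$F{\left(Y,O \right)} = 8$ ($F{\left(Y,O \right)} = \frac{4^{2}}{2} = \frac{1}{2} \cdot 16 = 8$)
$h = - \frac{4601}{4350}$ ($h = \frac{299}{-290} + \frac{8}{-300} = 299 \left(- \frac{1}{290}\right) + 8 \left(- \frac{1}{300}\right) = - \frac{299}{290} - \frac{2}{75} = - \frac{4601}{4350} \approx -1.0577$)
$d h = \left(-11\right) \left(- \frac{4601}{4350}\right) = \frac{50611}{4350}$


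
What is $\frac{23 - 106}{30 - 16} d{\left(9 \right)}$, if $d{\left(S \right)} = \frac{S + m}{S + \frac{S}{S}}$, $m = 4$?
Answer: $- \frac{1079}{140} \approx -7.7071$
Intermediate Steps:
$d{\left(S \right)} = \frac{4 + S}{1 + S}$ ($d{\left(S \right)} = \frac{S + 4}{S + \frac{S}{S}} = \frac{4 + S}{S + 1} = \frac{4 + S}{1 + S}$)
$\frac{23 - 106}{30 - 16} d{\left(9 \right)} = \frac{23 - 106}{30 - 16} \frac{4 + 9}{1 + 9} = - \frac{83}{14} \cdot \frac{1}{10} \cdot 13 = \left(-83\right) \frac{1}{14} \cdot \frac{1}{10} \cdot 13 = \left(- \frac{83}{14}\right) \frac{13}{10} = - \frac{1079}{140}$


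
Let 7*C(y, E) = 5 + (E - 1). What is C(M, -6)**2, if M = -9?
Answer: 4/49 ≈ 0.081633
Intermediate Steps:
C(y, E) = 4/7 + E/7 (C(y, E) = (5 + (E - 1))/7 = (5 + (-1 + E))/7 = (4 + E)/7 = 4/7 + E/7)
C(M, -6)**2 = (4/7 + (1/7)*(-6))**2 = (4/7 - 6/7)**2 = (-2/7)**2 = 4/49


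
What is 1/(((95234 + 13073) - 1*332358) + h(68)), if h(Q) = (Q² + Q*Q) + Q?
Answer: -1/214735 ≈ -4.6569e-6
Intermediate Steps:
h(Q) = Q + 2*Q² (h(Q) = (Q² + Q²) + Q = 2*Q² + Q = Q + 2*Q²)
1/(((95234 + 13073) - 1*332358) + h(68)) = 1/(((95234 + 13073) - 1*332358) + 68*(1 + 2*68)) = 1/((108307 - 332358) + 68*(1 + 136)) = 1/(-224051 + 68*137) = 1/(-224051 + 9316) = 1/(-214735) = -1/214735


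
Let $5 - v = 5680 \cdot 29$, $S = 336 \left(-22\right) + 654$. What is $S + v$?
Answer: $-171453$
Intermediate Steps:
$S = -6738$ ($S = -7392 + 654 = -6738$)
$v = -164715$ ($v = 5 - 5680 \cdot 29 = 5 - 164720 = -164715$)
$S + v = -6738 - 164715 = -171453$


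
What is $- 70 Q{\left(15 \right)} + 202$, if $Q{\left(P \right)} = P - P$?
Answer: $202$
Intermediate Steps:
$Q{\left(P \right)} = 0$
$- 70 Q{\left(15 \right)} + 202 = \left(-70\right) 0 + 202 = 0 + 202 = 202$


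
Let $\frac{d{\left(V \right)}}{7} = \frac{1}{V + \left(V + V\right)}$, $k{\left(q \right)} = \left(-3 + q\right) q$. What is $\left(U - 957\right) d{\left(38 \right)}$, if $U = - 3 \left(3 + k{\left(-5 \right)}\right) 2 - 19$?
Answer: $- \frac{4319}{57} \approx -75.772$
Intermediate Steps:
$k{\left(q \right)} = q \left(-3 + q\right)$
$U = -277$ ($U = - 3 \left(3 - 5 \left(-3 - 5\right)\right) 2 - 19 = - 3 \left(3 - -40\right) 2 - 19 = - 3 \left(3 + 40\right) 2 - 19 = - 3 \cdot 43 \cdot 2 - 19 = \left(-3\right) 86 - 19 = -258 - 19 = -277$)
$d{\left(V \right)} = \frac{7}{3 V}$ ($d{\left(V \right)} = \frac{7}{V + \left(V + V\right)} = \frac{7}{V + 2 V} = \frac{7}{3 V}$)
$\left(U - 957\right) d{\left(38 \right)} = \left(-277 - 957\right) \frac{7}{3 \cdot 38} = - 1234 \cdot \frac{7}{3} \cdot \frac{1}{38} = \left(-1234\right) \frac{7}{114} = - \frac{4319}{57}$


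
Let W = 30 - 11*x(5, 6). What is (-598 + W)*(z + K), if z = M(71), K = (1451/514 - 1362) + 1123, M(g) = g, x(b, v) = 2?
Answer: 25045795/257 ≈ 97455.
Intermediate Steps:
K = -121395/514 (K = (1451*(1/514) - 1362) + 1123 = (1451/514 - 1362) + 1123 = -698617/514 + 1123 = -121395/514 ≈ -236.18)
z = 71
W = 8 (W = 30 - 11*2 = 30 - 22 = 8)
(-598 + W)*(z + K) = (-598 + 8)*(71 - 121395/514) = -590*(-84901/514) = 25045795/257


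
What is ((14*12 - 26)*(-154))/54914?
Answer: -10934/27457 ≈ -0.39822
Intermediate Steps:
((14*12 - 26)*(-154))/54914 = ((168 - 26)*(-154))*(1/54914) = (142*(-154))*(1/54914) = -21868*1/54914 = -10934/27457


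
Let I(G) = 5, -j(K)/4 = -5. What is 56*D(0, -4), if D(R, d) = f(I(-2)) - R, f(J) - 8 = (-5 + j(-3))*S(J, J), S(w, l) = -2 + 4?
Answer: 2128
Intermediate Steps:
j(K) = 20 (j(K) = -4*(-5) = 20)
S(w, l) = 2
f(J) = 38 (f(J) = 8 + (-5 + 20)*2 = 8 + 15*2 = 8 + 30 = 38)
D(R, d) = 38 - R
56*D(0, -4) = 56*(38 - 1*0) = 56*(38 + 0) = 56*38 = 2128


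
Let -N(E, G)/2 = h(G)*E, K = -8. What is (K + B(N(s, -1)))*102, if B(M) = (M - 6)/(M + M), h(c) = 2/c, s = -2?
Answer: -2907/4 ≈ -726.75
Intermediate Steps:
N(E, G) = -4*E/G (N(E, G) = -2*2/G*E = -4*E/G)
B(M) = (-6 + M)/(2*M) (B(M) = (-6 + M)/((2*M)) = (-6 + M)*(1/(2*M)) = (-6 + M)/(2*M))
(K + B(N(s, -1)))*102 = (-8 + (-6 - 4*(-2)/(-1))/(2*((-4*(-2)/(-1)))))*102 = (-8 + (-6 - 4*(-2)*(-1))/(2*((-4*(-2)*(-1)))))*102 = (-8 + (½)*(-6 - 8)/(-8))*102 = (-8 + (½)*(-⅛)*(-14))*102 = (-8 + 7/8)*102 = -57/8*102 = -2907/4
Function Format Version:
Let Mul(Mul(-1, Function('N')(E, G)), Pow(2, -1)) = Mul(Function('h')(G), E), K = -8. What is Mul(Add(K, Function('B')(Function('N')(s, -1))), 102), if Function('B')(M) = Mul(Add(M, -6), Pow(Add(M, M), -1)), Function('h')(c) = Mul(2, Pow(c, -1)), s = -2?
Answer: Rational(-2907, 4) ≈ -726.75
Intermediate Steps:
Function('N')(E, G) = Mul(-4, E, Pow(G, -1)) (Function('N')(E, G) = Mul(-2, Mul(Mul(2, Pow(G, -1)), E)) = Mul(-2, Mul(2, E, Pow(G, -1))) = Mul(-4, E, Pow(G, -1)))
Function('B')(M) = Mul(Rational(1, 2), Pow(M, -1), Add(-6, M)) (Function('B')(M) = Mul(Add(-6, M), Pow(Mul(2, M), -1)) = Mul(Add(-6, M), Mul(Rational(1, 2), Pow(M, -1))) = Mul(Rational(1, 2), Pow(M, -1), Add(-6, M)))
Mul(Add(K, Function('B')(Function('N')(s, -1))), 102) = Mul(Add(-8, Mul(Rational(1, 2), Pow(Mul(-4, -2, Pow(-1, -1)), -1), Add(-6, Mul(-4, -2, Pow(-1, -1))))), 102) = Mul(Add(-8, Mul(Rational(1, 2), Pow(Mul(-4, -2, -1), -1), Add(-6, Mul(-4, -2, -1)))), 102) = Mul(Add(-8, Mul(Rational(1, 2), Pow(-8, -1), Add(-6, -8))), 102) = Mul(Add(-8, Mul(Rational(1, 2), Rational(-1, 8), -14)), 102) = Mul(Add(-8, Rational(7, 8)), 102) = Mul(Rational(-57, 8), 102) = Rational(-2907, 4)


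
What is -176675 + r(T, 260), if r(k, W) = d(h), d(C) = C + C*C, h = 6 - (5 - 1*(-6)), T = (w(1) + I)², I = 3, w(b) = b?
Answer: -176655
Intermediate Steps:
T = 16 (T = (1 + 3)² = 4² = 16)
h = -5 (h = 6 - (5 + 6) = 6 - 1*11 = 6 - 11 = -5)
d(C) = C + C²
r(k, W) = 20 (r(k, W) = -5*(1 - 5) = -5*(-4) = 20)
-176675 + r(T, 260) = -176675 + 20 = -176655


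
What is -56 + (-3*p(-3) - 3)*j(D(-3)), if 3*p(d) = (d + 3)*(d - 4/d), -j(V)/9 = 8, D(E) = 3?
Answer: 160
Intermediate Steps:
j(V) = -72 (j(V) = -9*8 = -72)
p(d) = (3 + d)*(d - 4/d)/3 (p(d) = ((d + 3)*(d - 4/d))/3 = ((3 + d)*(d - 4/d))/3 = (3 + d)*(d - 4/d)/3)
-56 + (-3*p(-3) - 3)*j(D(-3)) = -56 + (-3*(-4/3 - 3 - 4/(-3) + (⅓)*(-3)²) - 3)*(-72) = -56 + (-3*(-4/3 - 3 - 4*(-⅓) + (⅓)*9) - 3)*(-72) = -56 + (-3*(-4/3 - 3 + 4/3 + 3) - 3)*(-72) = -56 + (-3*0 - 3)*(-72) = -56 + (0 - 3)*(-72) = -56 - 3*(-72) = -56 + 216 = 160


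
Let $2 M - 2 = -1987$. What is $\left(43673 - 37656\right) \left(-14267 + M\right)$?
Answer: $- \frac{183632823}{2} \approx -9.1816 \cdot 10^{7}$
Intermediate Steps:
$M = - \frac{1985}{2}$ ($M = 1 + \frac{1}{2} \left(-1987\right) = 1 - \frac{1987}{2} = - \frac{1985}{2} \approx -992.5$)
$\left(43673 - 37656\right) \left(-14267 + M\right) = \left(43673 - 37656\right) \left(-14267 - \frac{1985}{2}\right) = 6017 \left(- \frac{30519}{2}\right) = - \frac{183632823}{2}$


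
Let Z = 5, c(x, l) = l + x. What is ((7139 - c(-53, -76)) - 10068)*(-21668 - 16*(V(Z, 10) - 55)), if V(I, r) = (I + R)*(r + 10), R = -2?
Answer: 60894400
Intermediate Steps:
V(I, r) = (-2 + I)*(10 + r) (V(I, r) = (I - 2)*(r + 10) = (-2 + I)*(10 + r))
((7139 - c(-53, -76)) - 10068)*(-21668 - 16*(V(Z, 10) - 55)) = ((7139 - (-76 - 53)) - 10068)*(-21668 - 16*((-20 - 2*10 + 10*5 + 5*10) - 55)) = ((7139 - 1*(-129)) - 10068)*(-21668 - 16*((-20 - 20 + 50 + 50) - 55)) = ((7139 + 129) - 10068)*(-21668 - 16*(60 - 55)) = (7268 - 10068)*(-21668 - 16*5) = -2800*(-21668 - 80) = -2800*(-21748) = 60894400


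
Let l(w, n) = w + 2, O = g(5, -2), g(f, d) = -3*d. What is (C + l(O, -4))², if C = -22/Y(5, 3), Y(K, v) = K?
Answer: 324/25 ≈ 12.960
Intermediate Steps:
O = 6 (O = -3*(-2) = 6)
l(w, n) = 2 + w
C = -22/5 ≈ -4.4000
(C + l(O, -4))² = (-22/5 + (2 + 6))² = (-22/5 + 8)² = (18/5)² = 324/25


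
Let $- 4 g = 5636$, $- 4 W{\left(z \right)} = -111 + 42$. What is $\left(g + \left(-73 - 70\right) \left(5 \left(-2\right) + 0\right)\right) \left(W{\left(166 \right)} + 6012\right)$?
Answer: $\frac{506457}{4} \approx 1.2661 \cdot 10^{5}$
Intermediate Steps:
$W{\left(z \right)} = \frac{69}{4}$ ($W{\left(z \right)} = - \frac{-111 + 42}{4} = \left(- \frac{1}{4}\right) \left(-69\right) = \frac{69}{4}$)
$g = -1409$ ($g = \left(- \frac{1}{4}\right) 5636 = -1409$)
$\left(g + \left(-73 - 70\right) \left(5 \left(-2\right) + 0\right)\right) \left(W{\left(166 \right)} + 6012\right) = \left(-1409 + \left(-73 - 70\right) \left(5 \left(-2\right) + 0\right)\right) \left(\frac{69}{4} + 6012\right) = \left(-1409 - 143 \left(-10 + 0\right)\right) \frac{24117}{4} = \left(-1409 - -1430\right) \frac{24117}{4} = \left(-1409 + 1430\right) \frac{24117}{4} = 21 \cdot \frac{24117}{4} = \frac{506457}{4}$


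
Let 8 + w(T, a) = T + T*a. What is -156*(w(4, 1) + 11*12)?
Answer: -20592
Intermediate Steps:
w(T, a) = -8 + T + T*a (w(T, a) = -8 + (T + T*a) = -8 + T + T*a)
-156*(w(4, 1) + 11*12) = -156*((-8 + 4 + 4*1) + 11*12) = -156*((-8 + 4 + 4) + 132) = -156*(0 + 132) = -156*132 = -20592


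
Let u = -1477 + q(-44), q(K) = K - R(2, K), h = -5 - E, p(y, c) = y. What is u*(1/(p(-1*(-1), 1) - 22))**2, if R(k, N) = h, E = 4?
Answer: -24/7 ≈ -3.4286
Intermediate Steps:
h = -9 (h = -5 - 1*4 = -5 - 4 = -9)
R(k, N) = -9
q(K) = 9 + K (q(K) = K - 1*(-9) = K + 9 = 9 + K)
u = -1512 (u = -1477 + (9 - 44) = -1477 - 35 = -1512)
u*(1/(p(-1*(-1), 1) - 22))**2 = -1512/(-1*(-1) - 22)**2 = -1512/(1 - 22)**2 = -1512*(1/(-21))**2 = -1512*(-1/21)**2 = -1512*1/441 = -24/7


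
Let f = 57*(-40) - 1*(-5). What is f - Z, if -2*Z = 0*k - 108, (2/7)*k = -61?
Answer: -2329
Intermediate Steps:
k = -427/2 (k = (7/2)*(-61) = -427/2 ≈ -213.50)
Z = 54 (Z = -(0*(-427/2) - 108)/2 = -(0 - 108)/2 = -½*(-108) = 54)
f = -2275 (f = -2280 + 5 = -2275)
f - Z = -2275 - 1*54 = -2275 - 54 = -2329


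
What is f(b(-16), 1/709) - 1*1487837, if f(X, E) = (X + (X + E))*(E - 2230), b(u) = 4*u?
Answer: -604423798178/502681 ≈ -1.2024e+6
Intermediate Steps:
f(X, E) = (-2230 + E)*(E + 2*X) (f(X, E) = (X + (E + X))*(-2230 + E) = (E + 2*X)*(-2230 + E) = (-2230 + E)*(E + 2*X))
f(b(-16), 1/709) - 1*1487837 = ((1/709)² - 17840*(-16) - 2230/709 + 2*(4*(-16))/709) - 1*1487837 = ((1/709)² - 4460*(-64) - 2230*1/709 + 2*(1/709)*(-64)) - 1487837 = (1/502681 + 285440 - 2230/709 - 128/709) - 1487837 = 143483592819/502681 - 1487837 = -604423798178/502681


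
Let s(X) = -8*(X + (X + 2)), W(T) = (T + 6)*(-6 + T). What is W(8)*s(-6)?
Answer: 2240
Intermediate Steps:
W(T) = (-6 + T)*(6 + T) (W(T) = (6 + T)*(-6 + T) = (-6 + T)*(6 + T))
s(X) = -16 - 16*X (s(X) = -8*(X + (2 + X)) = -8*(2 + 2*X) = -16 - 16*X)
W(8)*s(-6) = (-36 + 8²)*(-16 - 16*(-6)) = (-36 + 64)*(-16 + 96) = 28*80 = 2240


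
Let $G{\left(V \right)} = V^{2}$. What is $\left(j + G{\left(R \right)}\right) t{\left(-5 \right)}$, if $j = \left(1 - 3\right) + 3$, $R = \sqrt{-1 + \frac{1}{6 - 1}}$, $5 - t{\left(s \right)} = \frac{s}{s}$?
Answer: $\frac{4}{5} \approx 0.8$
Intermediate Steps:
$t{\left(s \right)} = 4$ ($t{\left(s \right)} = 5 - \frac{s}{s} = 5 - 1 = 4$)
$R = \frac{2 i \sqrt{5}}{5}$ ($R = \sqrt{-1 + \frac{1}{5}} = \sqrt{- \frac{4}{5}} = \frac{2 i \sqrt{5}}{5} \approx 0.89443 i$)
$j = 1$ ($j = -2 + 3 = 1$)
$\left(j + G{\left(R \right)}\right) t{\left(-5 \right)} = \left(1 + \left(\frac{2 i \sqrt{5}}{5}\right)^{2}\right) 4 = \left(1 - \frac{4}{5}\right) 4 = \frac{1}{5} \cdot 4 = \frac{4}{5}$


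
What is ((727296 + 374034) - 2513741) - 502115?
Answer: -1914526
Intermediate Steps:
((727296 + 374034) - 2513741) - 502115 = (1101330 - 2513741) - 502115 = -1412411 - 502115 = -1914526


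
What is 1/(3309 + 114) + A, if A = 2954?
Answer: 10111543/3423 ≈ 2954.0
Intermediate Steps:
1/(3309 + 114) + A = 1/(3309 + 114) + 2954 = 1/3423 + 2954 = 10111543/3423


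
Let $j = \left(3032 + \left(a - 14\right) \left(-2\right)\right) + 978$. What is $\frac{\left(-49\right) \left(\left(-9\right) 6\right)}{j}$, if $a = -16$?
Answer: $\frac{1323}{2035} \approx 0.65012$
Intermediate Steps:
$j = 4070$ ($j = \left(3032 + \left(-16 - 14\right) \left(-2\right)\right) + 978 = \left(3032 - -60\right) + 978 = \left(3032 + 60\right) + 978 = 3092 + 978 = 4070$)
$\frac{\left(-49\right) \left(\left(-9\right) 6\right)}{j} = \frac{\left(-49\right) \left(\left(-9\right) 6\right)}{4070} = \left(-49\right) \left(-54\right) \frac{1}{4070} = 2646 \cdot \frac{1}{4070} = \frac{1323}{2035}$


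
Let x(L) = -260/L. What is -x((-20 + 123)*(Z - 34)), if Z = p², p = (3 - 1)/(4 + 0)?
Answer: -208/2781 ≈ -0.074793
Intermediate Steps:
p = ½ (p = 2/4 = 2*(¼) = ½ ≈ 0.50000)
Z = ¼ (Z = (½)² = ¼ ≈ 0.25000)
-x((-20 + 123)*(Z - 34)) = -(-260)/((-20 + 123)*(¼ - 34)) = -(-260)/(103*(-135/4)) = -(-260)/(-13905/4) = -(-260)*(-4)/13905 = -1*208/2781 = -208/2781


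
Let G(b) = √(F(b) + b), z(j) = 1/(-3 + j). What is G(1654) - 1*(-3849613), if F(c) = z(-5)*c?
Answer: 3849613 + √5789/2 ≈ 3.8497e+6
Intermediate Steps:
F(c) = -c/8 (F(c) = c/(-3 - 5) = c/(-8) = -c/8)
G(b) = √14*√b/4 (G(b) = √(-b/8 + b) = √(7*b/8) = √14*√b/4)
G(1654) - 1*(-3849613) = √14*√1654/4 - 1*(-3849613) = √5789/2 + 3849613 = 3849613 + √5789/2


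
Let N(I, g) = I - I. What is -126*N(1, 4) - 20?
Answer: -20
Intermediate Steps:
N(I, g) = 0
-126*N(1, 4) - 20 = -126*0 - 20 = 0 - 20 = -20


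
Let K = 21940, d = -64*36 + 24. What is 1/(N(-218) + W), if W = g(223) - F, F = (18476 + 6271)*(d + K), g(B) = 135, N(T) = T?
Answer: -1/486526103 ≈ -2.0554e-9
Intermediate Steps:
d = -2280 (d = -2304 + 24 = -2280)
F = 486526020 (F = (18476 + 6271)*(-2280 + 21940) = 24747*19660 = 486526020)
W = -486525885 (W = 135 - 1*486526020 = 135 - 486526020 = -486525885)
1/(N(-218) + W) = 1/(-218 - 486525885) = 1/(-486526103) = -1/486526103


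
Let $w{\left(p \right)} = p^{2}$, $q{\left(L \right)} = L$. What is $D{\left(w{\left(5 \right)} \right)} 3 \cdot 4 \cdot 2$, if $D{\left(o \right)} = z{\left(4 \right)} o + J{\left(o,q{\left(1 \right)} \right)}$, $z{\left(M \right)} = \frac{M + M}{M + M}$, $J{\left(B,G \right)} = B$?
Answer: $1200$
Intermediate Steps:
$z{\left(M \right)} = 1$ ($z{\left(M \right)} = \frac{2 M}{2 M} = 2 M \frac{1}{2 M} = 1$)
$D{\left(o \right)} = 2 o$ ($D{\left(o \right)} = 1 o + o = o + o = 2 o$)
$D{\left(w{\left(5 \right)} \right)} 3 \cdot 4 \cdot 2 = 2 \cdot 5^{2} \cdot 3 \cdot 4 \cdot 2 = 2 \cdot 25 \cdot 3 \cdot 8 = 50 \cdot 24 = 1200$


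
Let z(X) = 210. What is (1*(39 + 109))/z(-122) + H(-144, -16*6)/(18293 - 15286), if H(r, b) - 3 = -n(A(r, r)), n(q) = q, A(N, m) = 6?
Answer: 222203/315735 ≈ 0.70376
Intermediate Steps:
H(r, b) = -3 (H(r, b) = 3 - 1*6 = 3 - 6 = -3)
(1*(39 + 109))/z(-122) + H(-144, -16*6)/(18293 - 15286) = (1*(39 + 109))/210 - 3/(18293 - 15286) = (1*148)*(1/210) - 3/3007 = 148*(1/210) - 3*1/3007 = 74/105 - 3/3007 = 222203/315735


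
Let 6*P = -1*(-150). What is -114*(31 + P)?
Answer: -6384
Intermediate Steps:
P = 25 (P = (-1*(-150))/6 = (⅙)*150 = 25)
-114*(31 + P) = -114*(31 + 25) = -114*56 = -6384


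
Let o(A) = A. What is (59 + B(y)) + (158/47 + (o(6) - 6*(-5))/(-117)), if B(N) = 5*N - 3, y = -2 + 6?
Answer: 48302/611 ≈ 79.054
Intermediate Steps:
y = 4
B(N) = -3 + 5*N
(59 + B(y)) + (158/47 + (o(6) - 6*(-5))/(-117)) = (59 + (-3 + 5*4)) + (158/47 + (6 - 6*(-5))/(-117)) = (59 + (-3 + 20)) + (158*(1/47) + (6 + 30)*(-1/117)) = (59 + 17) + (158/47 + 36*(-1/117)) = 76 + (158/47 - 4/13) = 76 + 1866/611 = 48302/611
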